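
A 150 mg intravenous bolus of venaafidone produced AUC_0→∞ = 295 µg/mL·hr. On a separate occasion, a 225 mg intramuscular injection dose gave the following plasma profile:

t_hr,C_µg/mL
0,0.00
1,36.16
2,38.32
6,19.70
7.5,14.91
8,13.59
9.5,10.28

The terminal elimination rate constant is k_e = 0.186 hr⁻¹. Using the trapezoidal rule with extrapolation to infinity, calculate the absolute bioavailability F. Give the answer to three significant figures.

Trapezoidal AUC_0→9.5 (intramuscular injection):
  [0→1]: (0.00+36.16)/2 × 1 = 18.08
  [1→2]: (36.16+38.32)/2 × 1 = 37.24
  [2→6]: (38.32+19.70)/2 × 4 = 116.04
  [6→7.5]: (19.70+14.91)/2 × 1.5 = 25.9575
  [7.5→8]: (14.91+13.59)/2 × 0.5 = 7.125
  [8→9.5]: (13.59+10.28)/2 × 1.5 = 17.9025
  Sum = 222.345 µg/mL·hr
Tail: C_last/k_e = 10.28/0.186 = 55.269
AUC_0→∞ (intramuscular injection) = 222.345 + 55.269 = 277.614 µg/mL·hr
F = (AUC_ev/D_ev)/(AUC_iv/D_iv) = (277.614/225)/(295/150) = 1.23384/1.96667 = 0.6274

F = 0.627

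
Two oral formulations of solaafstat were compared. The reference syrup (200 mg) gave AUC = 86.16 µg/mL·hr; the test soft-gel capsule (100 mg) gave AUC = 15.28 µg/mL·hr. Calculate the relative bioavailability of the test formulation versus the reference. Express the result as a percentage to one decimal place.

F_rel = 35.5%

F_rel = (AUC_test/D_test) / (AUC_ref/D_ref)
      = (15.28/100) / (86.16/200)
      = 0.1528 / 0.4308 = 0.3547 = 35.47%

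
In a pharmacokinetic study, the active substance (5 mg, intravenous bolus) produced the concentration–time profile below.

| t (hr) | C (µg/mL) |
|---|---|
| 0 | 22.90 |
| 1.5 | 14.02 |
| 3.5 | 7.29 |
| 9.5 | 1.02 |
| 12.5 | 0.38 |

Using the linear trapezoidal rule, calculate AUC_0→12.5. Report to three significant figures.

AUC = 76.0 µg/mL·hr

Trapezoidal AUC_0→12.5:
  [0→1.5]: (22.90+14.02)/2 × 1.5 = 27.69
  [1.5→3.5]: (14.02+7.29)/2 × 2 = 21.31
  [3.5→9.5]: (7.29+1.02)/2 × 6 = 24.93
  [9.5→12.5]: (1.02+0.38)/2 × 3 = 2.1
  Sum = 76.03 µg/mL·hr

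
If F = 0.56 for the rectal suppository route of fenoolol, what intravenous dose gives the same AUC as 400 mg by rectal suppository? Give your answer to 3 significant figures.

D_iv = 224 mg

Systemic exposure from an extravascular dose = F × D_ev, so the equivalent IV dose is F × D_ev.
D_iv = F × D_ev = 0.56 × 400 = 224 mg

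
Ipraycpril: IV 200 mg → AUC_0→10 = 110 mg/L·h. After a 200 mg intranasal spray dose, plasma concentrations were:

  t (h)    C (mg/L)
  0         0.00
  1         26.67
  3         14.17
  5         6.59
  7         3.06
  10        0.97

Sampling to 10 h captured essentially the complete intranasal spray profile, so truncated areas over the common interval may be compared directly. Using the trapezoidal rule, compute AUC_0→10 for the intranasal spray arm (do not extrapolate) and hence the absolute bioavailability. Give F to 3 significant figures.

F = 0.824

Trapezoidal AUC_0→10 (intranasal spray):
  [0→1]: (0.00+26.67)/2 × 1 = 13.335
  [1→3]: (26.67+14.17)/2 × 2 = 40.84
  [3→5]: (14.17+6.59)/2 × 2 = 20.76
  [5→7]: (6.59+3.06)/2 × 2 = 9.65
  [7→10]: (3.06+0.97)/2 × 3 = 6.045
  Sum = 90.63 mg/L·h
F = (AUC_ev/D_ev)/(AUC_iv/D_iv) = (90.63/200)/(110/200) = 0.45315/0.55 = 0.8239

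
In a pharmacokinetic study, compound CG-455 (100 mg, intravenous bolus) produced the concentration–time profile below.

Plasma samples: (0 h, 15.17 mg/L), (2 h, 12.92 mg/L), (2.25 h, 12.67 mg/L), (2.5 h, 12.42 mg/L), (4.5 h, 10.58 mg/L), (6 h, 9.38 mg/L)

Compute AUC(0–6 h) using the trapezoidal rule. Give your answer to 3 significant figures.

AUC = 72.4 mg/L·h

Trapezoidal AUC_0→6:
  [0→2]: (15.17+12.92)/2 × 2 = 28.09
  [2→2.25]: (12.92+12.67)/2 × 0.25 = 3.19875
  [2.25→2.5]: (12.67+12.42)/2 × 0.25 = 3.13625
  [2.5→4.5]: (12.42+10.58)/2 × 2 = 23.0
  [4.5→6]: (10.58+9.38)/2 × 1.5 = 14.97
  Sum = 72.395 mg/L·h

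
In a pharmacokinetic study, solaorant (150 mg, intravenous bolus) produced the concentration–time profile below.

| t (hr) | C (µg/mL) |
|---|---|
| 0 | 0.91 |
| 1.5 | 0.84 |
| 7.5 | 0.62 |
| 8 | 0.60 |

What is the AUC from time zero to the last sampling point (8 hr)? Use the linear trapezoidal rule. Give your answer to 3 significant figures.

AUC = 6.00 µg/mL·hr

Trapezoidal AUC_0→8:
  [0→1.5]: (0.91+0.84)/2 × 1.5 = 1.3125
  [1.5→7.5]: (0.84+0.62)/2 × 6 = 4.38
  [7.5→8]: (0.62+0.60)/2 × 0.5 = 0.305
  Sum = 5.9975 µg/mL·hr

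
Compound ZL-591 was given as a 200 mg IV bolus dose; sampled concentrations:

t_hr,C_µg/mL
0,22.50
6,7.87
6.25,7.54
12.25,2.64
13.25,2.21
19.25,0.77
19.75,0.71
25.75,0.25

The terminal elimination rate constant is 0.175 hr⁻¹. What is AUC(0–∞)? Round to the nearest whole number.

Trapezoidal AUC_0→25.75:
  [0→6]: (22.50+7.87)/2 × 6 = 91.11
  [6→6.25]: (7.87+7.54)/2 × 0.25 = 1.92625
  [6.25→12.25]: (7.54+2.64)/2 × 6 = 30.54
  [12.25→13.25]: (2.64+2.21)/2 × 1 = 2.425
  [13.25→19.25]: (2.21+0.77)/2 × 6 = 8.94
  [19.25→19.75]: (0.77+0.71)/2 × 0.5 = 0.37
  [19.75→25.75]: (0.71+0.25)/2 × 6 = 2.88
  Sum = 138.19125 µg/mL·hr
Extrapolated tail: C_last / k_e = 0.25 / 0.175 = 1.429
AUC_0→∞ = 138.19125 + 1.429 = 139.62025 µg/mL·hr

AUC = 140 µg/mL·hr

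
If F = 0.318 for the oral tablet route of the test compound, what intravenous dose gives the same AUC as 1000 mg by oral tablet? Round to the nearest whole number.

Systemic exposure from an extravascular dose = F × D_ev, so the equivalent IV dose is F × D_ev.
D_iv = F × D_ev = 0.318 × 1000 = 318 mg

D_iv = 318 mg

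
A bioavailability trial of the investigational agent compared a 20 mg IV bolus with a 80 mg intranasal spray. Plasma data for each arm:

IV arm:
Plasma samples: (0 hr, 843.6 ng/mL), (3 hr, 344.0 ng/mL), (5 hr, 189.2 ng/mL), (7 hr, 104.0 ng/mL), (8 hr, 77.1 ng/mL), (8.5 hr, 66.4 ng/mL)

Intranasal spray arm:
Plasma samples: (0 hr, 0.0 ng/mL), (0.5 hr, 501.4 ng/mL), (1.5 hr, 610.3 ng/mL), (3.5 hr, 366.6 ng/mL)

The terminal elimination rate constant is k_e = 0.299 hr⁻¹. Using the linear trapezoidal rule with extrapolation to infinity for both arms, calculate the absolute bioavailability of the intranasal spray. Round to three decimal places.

Trapezoidal AUC_0→8.5 (IV):
  [0→3]: (843.6+344.0)/2 × 3 = 1781.4
  [3→5]: (344.0+189.2)/2 × 2 = 533.2
  [5→7]: (189.2+104.0)/2 × 2 = 293.2
  [7→8]: (104.0+77.1)/2 × 1 = 90.55
  [8→8.5]: (77.1+66.4)/2 × 0.5 = 35.875
  Sum = 2734.225 ng/mL·hr
IV tail: 66.4/0.299 = 222.074; AUC_iv,0→∞ = 2734.225 + 222.074 = 2956.299 ng/mL·hr
Trapezoidal AUC_0→3.5 (intranasal spray):
  [0→0.5]: (0.0+501.4)/2 × 0.5 = 125.35
  [0.5→1.5]: (501.4+610.3)/2 × 1 = 555.85
  [1.5→3.5]: (610.3+366.6)/2 × 2 = 976.9
  Sum = 1658.1 ng/mL·hr
intranasal spray tail: 366.6/0.299 = 1226.087; AUC_ev,0→∞ = 1658.1 + 1226.087 = 2884.187 ng/mL·hr
F = (AUC_ev/D_ev)/(AUC_iv/D_iv) = (2884.187/80)/(2956.299/20) = 36.0523/147.81495 = 0.2439

F = 0.244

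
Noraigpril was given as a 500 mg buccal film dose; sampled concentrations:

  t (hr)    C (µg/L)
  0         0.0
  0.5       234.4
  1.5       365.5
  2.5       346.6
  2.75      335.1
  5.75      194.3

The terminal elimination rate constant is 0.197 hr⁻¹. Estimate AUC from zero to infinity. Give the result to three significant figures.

Trapezoidal AUC_0→5.75:
  [0→0.5]: (0.0+234.4)/2 × 0.5 = 58.6
  [0.5→1.5]: (234.4+365.5)/2 × 1 = 299.95
  [1.5→2.5]: (365.5+346.6)/2 × 1 = 356.05
  [2.5→2.75]: (346.6+335.1)/2 × 0.25 = 85.2125
  [2.75→5.75]: (335.1+194.3)/2 × 3 = 794.1
  Sum = 1593.9125 µg/L·hr
Extrapolated tail: C_last / k_e = 194.3 / 0.197 = 986.294
AUC_0→∞ = 1593.9125 + 986.294 = 2580.2065 µg/L·hr

AUC = 2580 µg/L·hr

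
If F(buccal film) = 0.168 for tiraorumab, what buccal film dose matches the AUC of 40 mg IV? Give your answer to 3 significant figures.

For equal systemic exposure: F × D_ev = D_iv
D_ev = D_iv / F = 40 / 0.168 = 238.095 mg

D_buccal = 238 mg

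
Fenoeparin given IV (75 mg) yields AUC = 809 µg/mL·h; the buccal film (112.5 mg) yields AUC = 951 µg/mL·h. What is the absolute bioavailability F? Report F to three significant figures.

F = (AUC_ev / D_ev) / (AUC_iv / D_iv)
  = (951/112.5) / (809/75)
  = 8.45333 / 10.7867 = 0.7837

F = 0.784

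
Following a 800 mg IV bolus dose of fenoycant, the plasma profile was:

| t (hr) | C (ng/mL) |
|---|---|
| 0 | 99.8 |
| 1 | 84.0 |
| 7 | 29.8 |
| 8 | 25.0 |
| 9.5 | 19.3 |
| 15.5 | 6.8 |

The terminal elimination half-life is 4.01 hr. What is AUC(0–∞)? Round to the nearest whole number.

AUC = 612 ng/mL·hr

Trapezoidal AUC_0→15.5:
  [0→1]: (99.8+84.0)/2 × 1 = 91.9
  [1→7]: (84.0+29.8)/2 × 6 = 341.4
  [7→8]: (29.8+25.0)/2 × 1 = 27.4
  [8→9.5]: (25.0+19.3)/2 × 1.5 = 33.225
  [9.5→15.5]: (19.3+6.8)/2 × 6 = 78.3
  Sum = 572.225 ng/mL·hr
k_e = ln2 / t½ = 0.693147 / 4.01 = 0.1729 hr^-1
Extrapolated tail: C_last / k_e = 6.8 / 0.1729 = 39.329
AUC_0→∞ = 572.225 + 39.329 = 611.554 ng/mL·hr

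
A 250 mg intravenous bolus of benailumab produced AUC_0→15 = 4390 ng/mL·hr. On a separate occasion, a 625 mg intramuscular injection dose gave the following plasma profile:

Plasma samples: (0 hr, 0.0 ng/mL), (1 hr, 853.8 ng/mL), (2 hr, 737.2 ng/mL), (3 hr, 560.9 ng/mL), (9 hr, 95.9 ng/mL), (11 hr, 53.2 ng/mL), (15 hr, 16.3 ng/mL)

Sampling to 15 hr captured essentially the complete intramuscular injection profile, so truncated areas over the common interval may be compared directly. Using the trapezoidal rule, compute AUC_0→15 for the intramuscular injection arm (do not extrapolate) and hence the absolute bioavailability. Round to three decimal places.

Trapezoidal AUC_0→15 (intramuscular injection):
  [0→1]: (0.0+853.8)/2 × 1 = 426.9
  [1→2]: (853.8+737.2)/2 × 1 = 795.5
  [2→3]: (737.2+560.9)/2 × 1 = 649.05
  [3→9]: (560.9+95.9)/2 × 6 = 1970.4
  [9→11]: (95.9+53.2)/2 × 2 = 149.1
  [11→15]: (53.2+16.3)/2 × 4 = 139.0
  Sum = 4129.95 ng/mL·hr
F = (AUC_ev/D_ev)/(AUC_iv/D_iv) = (4129.95/625)/(4390/250) = 6.60792/17.56 = 0.3763

F = 0.376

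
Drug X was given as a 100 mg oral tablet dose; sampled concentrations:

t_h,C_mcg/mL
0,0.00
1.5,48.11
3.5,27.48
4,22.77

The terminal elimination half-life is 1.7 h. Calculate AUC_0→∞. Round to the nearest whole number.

AUC = 180 mcg/mL·h

Trapezoidal AUC_0→4:
  [0→1.5]: (0.00+48.11)/2 × 1.5 = 36.0825
  [1.5→3.5]: (48.11+27.48)/2 × 2 = 75.59
  [3.5→4]: (27.48+22.77)/2 × 0.5 = 12.5625
  Sum = 124.235 mcg/mL·h
k_e = ln2 / t½ = 0.693147 / 1.7 = 0.4077 h^-1
Extrapolated tail: C_last / k_e = 22.77 / 0.4077 = 55.850
AUC_0→∞ = 124.235 + 55.850 = 180.085 mcg/mL·h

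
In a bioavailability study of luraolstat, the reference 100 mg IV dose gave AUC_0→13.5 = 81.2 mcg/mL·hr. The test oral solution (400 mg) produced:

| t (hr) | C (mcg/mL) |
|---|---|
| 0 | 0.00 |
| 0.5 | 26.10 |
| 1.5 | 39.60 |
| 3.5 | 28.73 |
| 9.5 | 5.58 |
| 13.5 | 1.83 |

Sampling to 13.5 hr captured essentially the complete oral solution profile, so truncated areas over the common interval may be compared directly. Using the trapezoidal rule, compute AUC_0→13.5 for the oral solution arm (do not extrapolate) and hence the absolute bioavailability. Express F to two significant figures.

Trapezoidal AUC_0→13.5 (oral solution):
  [0→0.5]: (0.00+26.10)/2 × 0.5 = 6.525
  [0.5→1.5]: (26.10+39.60)/2 × 1 = 32.85
  [1.5→3.5]: (39.60+28.73)/2 × 2 = 68.33
  [3.5→9.5]: (28.73+5.58)/2 × 6 = 102.93
  [9.5→13.5]: (5.58+1.83)/2 × 4 = 14.82
  Sum = 225.455 mcg/mL·hr
F = (AUC_ev/D_ev)/(AUC_iv/D_iv) = (225.455/400)/(81.2/100) = 0.5636375/0.812 = 0.6941

F = 0.69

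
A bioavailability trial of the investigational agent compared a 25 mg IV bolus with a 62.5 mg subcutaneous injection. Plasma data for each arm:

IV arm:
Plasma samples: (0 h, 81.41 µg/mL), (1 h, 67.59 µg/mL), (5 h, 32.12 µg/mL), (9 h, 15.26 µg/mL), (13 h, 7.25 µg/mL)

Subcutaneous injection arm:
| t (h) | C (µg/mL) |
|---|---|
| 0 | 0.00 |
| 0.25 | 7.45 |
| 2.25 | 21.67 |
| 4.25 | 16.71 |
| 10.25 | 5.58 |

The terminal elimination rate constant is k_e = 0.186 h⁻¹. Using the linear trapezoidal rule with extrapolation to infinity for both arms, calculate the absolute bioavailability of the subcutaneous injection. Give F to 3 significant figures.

Trapezoidal AUC_0→13 (IV):
  [0→1]: (81.41+67.59)/2 × 1 = 74.5
  [1→5]: (67.59+32.12)/2 × 4 = 199.42
  [5→9]: (32.12+15.26)/2 × 4 = 94.76
  [9→13]: (15.26+7.25)/2 × 4 = 45.02
  Sum = 413.7 µg/mL·h
IV tail: 7.25/0.186 = 38.978; AUC_iv,0→∞ = 413.7 + 38.978 = 452.678 µg/mL·h
Trapezoidal AUC_0→10.25 (subcutaneous injection):
  [0→0.25]: (0.00+7.45)/2 × 0.25 = 0.93125
  [0.25→2.25]: (7.45+21.67)/2 × 2 = 29.12
  [2.25→4.25]: (21.67+16.71)/2 × 2 = 38.38
  [4.25→10.25]: (16.71+5.58)/2 × 6 = 66.87
  Sum = 135.30125 µg/mL·h
subcutaneous injection tail: 5.58/0.186 = 30.000; AUC_ev,0→∞ = 135.30125 + 30.000 = 165.30125 µg/mL·h
F = (AUC_ev/D_ev)/(AUC_iv/D_iv) = (165.30125/62.5)/(452.678/25) = 2.64482/18.10712 = 0.1461

F = 0.146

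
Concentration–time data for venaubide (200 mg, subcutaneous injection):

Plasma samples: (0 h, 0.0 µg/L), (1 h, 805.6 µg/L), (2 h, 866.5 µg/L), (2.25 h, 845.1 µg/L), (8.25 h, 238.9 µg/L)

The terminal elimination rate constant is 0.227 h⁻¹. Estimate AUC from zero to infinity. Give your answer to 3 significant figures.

AUC = 5760 µg/L·h

Trapezoidal AUC_0→8.25:
  [0→1]: (0.0+805.6)/2 × 1 = 402.8
  [1→2]: (805.6+866.5)/2 × 1 = 836.05
  [2→2.25]: (866.5+845.1)/2 × 0.25 = 213.95
  [2.25→8.25]: (845.1+238.9)/2 × 6 = 3252.0
  Sum = 4704.8 µg/L·h
Extrapolated tail: C_last / k_e = 238.9 / 0.227 = 1052.423
AUC_0→∞ = 4704.8 + 1052.423 = 5757.223 µg/L·h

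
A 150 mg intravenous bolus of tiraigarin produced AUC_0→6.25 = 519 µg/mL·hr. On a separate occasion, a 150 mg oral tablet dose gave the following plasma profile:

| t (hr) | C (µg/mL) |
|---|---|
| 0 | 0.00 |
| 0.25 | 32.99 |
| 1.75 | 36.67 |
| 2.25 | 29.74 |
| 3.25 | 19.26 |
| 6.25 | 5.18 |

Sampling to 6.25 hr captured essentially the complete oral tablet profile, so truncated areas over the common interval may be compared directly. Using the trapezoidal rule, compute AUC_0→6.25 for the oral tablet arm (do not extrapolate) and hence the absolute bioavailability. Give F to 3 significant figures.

Trapezoidal AUC_0→6.25 (oral tablet):
  [0→0.25]: (0.00+32.99)/2 × 0.25 = 4.12375
  [0.25→1.75]: (32.99+36.67)/2 × 1.5 = 52.245
  [1.75→2.25]: (36.67+29.74)/2 × 0.5 = 16.6025
  [2.25→3.25]: (29.74+19.26)/2 × 1 = 24.5
  [3.25→6.25]: (19.26+5.18)/2 × 3 = 36.66
  Sum = 134.13125 µg/mL·hr
F = (AUC_ev/D_ev)/(AUC_iv/D_iv) = (134.13125/150)/(519/150) = 0.894208/3.46 = 0.2584

F = 0.258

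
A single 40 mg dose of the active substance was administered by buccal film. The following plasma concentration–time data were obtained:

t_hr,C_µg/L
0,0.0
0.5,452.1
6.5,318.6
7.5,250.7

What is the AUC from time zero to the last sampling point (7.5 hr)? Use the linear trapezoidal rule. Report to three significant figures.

AUC = 2710 µg/L·hr

Trapezoidal AUC_0→7.5:
  [0→0.5]: (0.0+452.1)/2 × 0.5 = 113.025
  [0.5→6.5]: (452.1+318.6)/2 × 6 = 2312.1
  [6.5→7.5]: (318.6+250.7)/2 × 1 = 284.65
  Sum = 2709.775 µg/L·hr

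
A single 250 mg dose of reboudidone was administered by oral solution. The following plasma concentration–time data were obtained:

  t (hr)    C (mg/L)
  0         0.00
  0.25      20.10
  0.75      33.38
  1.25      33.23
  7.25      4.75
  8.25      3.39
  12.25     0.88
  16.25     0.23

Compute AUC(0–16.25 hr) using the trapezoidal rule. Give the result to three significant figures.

Trapezoidal AUC_0→16.25:
  [0→0.25]: (0.00+20.10)/2 × 0.25 = 2.5125
  [0.25→0.75]: (20.10+33.38)/2 × 0.5 = 13.37
  [0.75→1.25]: (33.38+33.23)/2 × 0.5 = 16.6525
  [1.25→7.25]: (33.23+4.75)/2 × 6 = 113.94
  [7.25→8.25]: (4.75+3.39)/2 × 1 = 4.07
  [8.25→12.25]: (3.39+0.88)/2 × 4 = 8.54
  [12.25→16.25]: (0.88+0.23)/2 × 4 = 2.22
  Sum = 161.305 mg/L·hr

AUC = 161 mg/L·hr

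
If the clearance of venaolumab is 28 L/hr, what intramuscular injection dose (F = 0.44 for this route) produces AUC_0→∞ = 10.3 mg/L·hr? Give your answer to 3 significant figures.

Dose = CL × AUC_0→∞ / F
     = 28 × 10.3 / 0.44 = 655.455 mg

Dose = 655 mg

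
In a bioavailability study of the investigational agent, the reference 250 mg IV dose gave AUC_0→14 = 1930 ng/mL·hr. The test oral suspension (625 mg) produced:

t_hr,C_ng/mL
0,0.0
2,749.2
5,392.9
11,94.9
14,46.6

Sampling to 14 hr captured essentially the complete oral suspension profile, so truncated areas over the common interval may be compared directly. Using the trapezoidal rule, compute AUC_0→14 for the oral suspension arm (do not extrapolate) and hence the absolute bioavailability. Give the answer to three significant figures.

F = 0.858

Trapezoidal AUC_0→14 (oral suspension):
  [0→2]: (0.0+749.2)/2 × 2 = 749.2
  [2→5]: (749.2+392.9)/2 × 3 = 1713.15
  [5→11]: (392.9+94.9)/2 × 6 = 1463.4
  [11→14]: (94.9+46.6)/2 × 3 = 212.25
  Sum = 4138.0 ng/mL·hr
F = (AUC_ev/D_ev)/(AUC_iv/D_iv) = (4138.0/625)/(1930/250) = 6.6208/7.72 = 0.8576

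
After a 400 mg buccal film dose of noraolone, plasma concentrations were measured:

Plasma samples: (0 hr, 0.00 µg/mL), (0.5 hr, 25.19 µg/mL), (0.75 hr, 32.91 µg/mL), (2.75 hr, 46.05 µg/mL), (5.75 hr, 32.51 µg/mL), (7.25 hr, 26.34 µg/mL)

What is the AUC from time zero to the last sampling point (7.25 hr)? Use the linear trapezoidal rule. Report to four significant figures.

Trapezoidal AUC_0→7.25:
  [0→0.5]: (0.00+25.19)/2 × 0.5 = 6.2975
  [0.5→0.75]: (25.19+32.91)/2 × 0.25 = 7.2625
  [0.75→2.75]: (32.91+46.05)/2 × 2 = 78.96
  [2.75→5.75]: (46.05+32.51)/2 × 3 = 117.84
  [5.75→7.25]: (32.51+26.34)/2 × 1.5 = 44.1375
  Sum = 254.4975 µg/mL·hr

AUC = 254.5 µg/mL·hr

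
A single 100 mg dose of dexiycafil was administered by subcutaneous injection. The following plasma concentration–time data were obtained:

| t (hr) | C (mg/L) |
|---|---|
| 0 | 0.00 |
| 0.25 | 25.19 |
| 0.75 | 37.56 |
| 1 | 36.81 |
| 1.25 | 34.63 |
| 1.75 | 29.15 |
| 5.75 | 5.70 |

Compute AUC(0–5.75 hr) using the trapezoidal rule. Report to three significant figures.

Trapezoidal AUC_0→5.75:
  [0→0.25]: (0.00+25.19)/2 × 0.25 = 3.14875
  [0.25→0.75]: (25.19+37.56)/2 × 0.5 = 15.6875
  [0.75→1]: (37.56+36.81)/2 × 0.25 = 9.29625
  [1→1.25]: (36.81+34.63)/2 × 0.25 = 8.93
  [1.25→1.75]: (34.63+29.15)/2 × 0.5 = 15.945
  [1.75→5.75]: (29.15+5.70)/2 × 4 = 69.7
  Sum = 122.7075 mg/L·hr

AUC = 123 mg/L·hr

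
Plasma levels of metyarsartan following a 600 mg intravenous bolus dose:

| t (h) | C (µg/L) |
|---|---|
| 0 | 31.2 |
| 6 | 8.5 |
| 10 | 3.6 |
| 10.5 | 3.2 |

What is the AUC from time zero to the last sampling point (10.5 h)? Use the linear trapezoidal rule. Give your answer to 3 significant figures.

Trapezoidal AUC_0→10.5:
  [0→6]: (31.2+8.5)/2 × 6 = 119.1
  [6→10]: (8.5+3.6)/2 × 4 = 24.2
  [10→10.5]: (3.6+3.2)/2 × 0.5 = 1.7
  Sum = 145.0 µg/L·h

AUC = 145 µg/L·h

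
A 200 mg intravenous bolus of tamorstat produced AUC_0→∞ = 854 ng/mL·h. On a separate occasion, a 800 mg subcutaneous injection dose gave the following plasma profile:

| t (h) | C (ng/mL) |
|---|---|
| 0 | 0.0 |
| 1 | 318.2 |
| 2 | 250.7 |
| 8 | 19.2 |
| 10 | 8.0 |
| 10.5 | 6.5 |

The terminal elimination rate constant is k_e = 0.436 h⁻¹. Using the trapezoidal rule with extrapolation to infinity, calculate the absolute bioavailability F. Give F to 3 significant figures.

Trapezoidal AUC_0→10.5 (subcutaneous injection):
  [0→1]: (0.0+318.2)/2 × 1 = 159.1
  [1→2]: (318.2+250.7)/2 × 1 = 284.45
  [2→8]: (250.7+19.2)/2 × 6 = 809.7
  [8→10]: (19.2+8.0)/2 × 2 = 27.2
  [10→10.5]: (8.0+6.5)/2 × 0.5 = 3.625
  Sum = 1284.075 ng/mL·h
Tail: C_last/k_e = 6.5/0.436 = 14.908
AUC_0→∞ (subcutaneous injection) = 1284.075 + 14.908 = 1298.983 ng/mL·h
F = (AUC_ev/D_ev)/(AUC_iv/D_iv) = (1298.983/800)/(854/200) = 1.62373/4.27 = 0.3803

F = 0.380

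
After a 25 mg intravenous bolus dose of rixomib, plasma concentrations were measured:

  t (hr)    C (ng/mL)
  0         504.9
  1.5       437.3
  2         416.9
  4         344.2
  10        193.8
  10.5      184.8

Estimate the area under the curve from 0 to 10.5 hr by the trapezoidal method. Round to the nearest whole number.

AUC = 3390 ng/mL·hr

Trapezoidal AUC_0→10.5:
  [0→1.5]: (504.9+437.3)/2 × 1.5 = 706.65
  [1.5→2]: (437.3+416.9)/2 × 0.5 = 213.55
  [2→4]: (416.9+344.2)/2 × 2 = 761.1
  [4→10]: (344.2+193.8)/2 × 6 = 1614.0
  [10→10.5]: (193.8+184.8)/2 × 0.5 = 94.65
  Sum = 3389.95 ng/mL·hr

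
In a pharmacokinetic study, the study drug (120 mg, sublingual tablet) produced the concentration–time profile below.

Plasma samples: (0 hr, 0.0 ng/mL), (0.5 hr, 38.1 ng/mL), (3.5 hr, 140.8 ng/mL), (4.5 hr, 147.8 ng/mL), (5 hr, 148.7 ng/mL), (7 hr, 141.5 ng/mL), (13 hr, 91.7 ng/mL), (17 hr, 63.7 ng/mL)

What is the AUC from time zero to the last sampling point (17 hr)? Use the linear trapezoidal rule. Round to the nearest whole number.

AUC = 1797 ng/mL·hr

Trapezoidal AUC_0→17:
  [0→0.5]: (0.0+38.1)/2 × 0.5 = 9.525
  [0.5→3.5]: (38.1+140.8)/2 × 3 = 268.35
  [3.5→4.5]: (140.8+147.8)/2 × 1 = 144.3
  [4.5→5]: (147.8+148.7)/2 × 0.5 = 74.125
  [5→7]: (148.7+141.5)/2 × 2 = 290.2
  [7→13]: (141.5+91.7)/2 × 6 = 699.6
  [13→17]: (91.7+63.7)/2 × 4 = 310.8
  Sum = 1796.9 ng/mL·hr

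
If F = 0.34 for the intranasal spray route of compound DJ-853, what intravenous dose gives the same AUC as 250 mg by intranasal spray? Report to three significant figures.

D_iv = 85.0 mg

Systemic exposure from an extravascular dose = F × D_ev, so the equivalent IV dose is F × D_ev.
D_iv = F × D_ev = 0.34 × 250 = 85 mg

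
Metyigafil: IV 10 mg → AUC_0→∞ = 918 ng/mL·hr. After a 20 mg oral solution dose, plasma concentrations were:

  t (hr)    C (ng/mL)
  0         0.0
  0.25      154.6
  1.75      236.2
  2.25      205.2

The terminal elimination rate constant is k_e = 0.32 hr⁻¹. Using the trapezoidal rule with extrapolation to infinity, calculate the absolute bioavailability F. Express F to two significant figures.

Trapezoidal AUC_0→2.25 (oral solution):
  [0→0.25]: (0.0+154.6)/2 × 0.25 = 19.325
  [0.25→1.75]: (154.6+236.2)/2 × 1.5 = 293.1
  [1.75→2.25]: (236.2+205.2)/2 × 0.5 = 110.35
  Sum = 422.775 ng/mL·hr
Tail: C_last/k_e = 205.2/0.32 = 641.250
AUC_0→∞ (oral solution) = 422.775 + 641.250 = 1064.025 ng/mL·hr
F = (AUC_ev/D_ev)/(AUC_iv/D_iv) = (1064.025/20)/(918/10) = 53.20125/91.8 = 0.5795

F = 0.58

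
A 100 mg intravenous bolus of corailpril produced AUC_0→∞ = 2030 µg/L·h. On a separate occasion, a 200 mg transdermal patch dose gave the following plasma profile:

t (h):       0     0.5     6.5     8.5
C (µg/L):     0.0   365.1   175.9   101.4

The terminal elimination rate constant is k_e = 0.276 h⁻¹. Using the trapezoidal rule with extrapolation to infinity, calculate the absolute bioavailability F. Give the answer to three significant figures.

Trapezoidal AUC_0→8.5 (transdermal patch):
  [0→0.5]: (0.0+365.1)/2 × 0.5 = 91.275
  [0.5→6.5]: (365.1+175.9)/2 × 6 = 1623.0
  [6.5→8.5]: (175.9+101.4)/2 × 2 = 277.3
  Sum = 1991.575 µg/L·h
Tail: C_last/k_e = 101.4/0.276 = 367.391
AUC_0→∞ (transdermal patch) = 1991.575 + 367.391 = 2358.966 µg/L·h
F = (AUC_ev/D_ev)/(AUC_iv/D_iv) = (2358.966/200)/(2030/100) = 11.79483/20.3 = 0.5810

F = 0.581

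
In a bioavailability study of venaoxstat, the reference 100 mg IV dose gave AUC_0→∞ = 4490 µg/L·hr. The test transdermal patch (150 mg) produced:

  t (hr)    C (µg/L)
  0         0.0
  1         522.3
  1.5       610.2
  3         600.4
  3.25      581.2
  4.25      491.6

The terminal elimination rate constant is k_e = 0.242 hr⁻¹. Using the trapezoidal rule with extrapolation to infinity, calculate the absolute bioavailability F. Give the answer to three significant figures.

F = 0.619

Trapezoidal AUC_0→4.25 (transdermal patch):
  [0→1]: (0.0+522.3)/2 × 1 = 261.15
  [1→1.5]: (522.3+610.2)/2 × 0.5 = 283.125
  [1.5→3]: (610.2+600.4)/2 × 1.5 = 907.95
  [3→3.25]: (600.4+581.2)/2 × 0.25 = 147.7
  [3.25→4.25]: (581.2+491.6)/2 × 1 = 536.4
  Sum = 2136.325 µg/L·hr
Tail: C_last/k_e = 491.6/0.242 = 2031.405
AUC_0→∞ (transdermal patch) = 2136.325 + 2031.405 = 4167.73 µg/L·hr
F = (AUC_ev/D_ev)/(AUC_iv/D_iv) = (4167.73/150)/(4490/100) = 27.7849/44.9 = 0.6188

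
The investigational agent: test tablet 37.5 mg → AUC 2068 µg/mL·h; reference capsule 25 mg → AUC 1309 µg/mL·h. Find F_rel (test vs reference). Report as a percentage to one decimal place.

F_rel = 105.3%

F_rel = (AUC_test/D_test) / (AUC_ref/D_ref)
      = (2068/37.5) / (1309/25)
      = 55.1467 / 52.36 = 1.0532 = 105.32%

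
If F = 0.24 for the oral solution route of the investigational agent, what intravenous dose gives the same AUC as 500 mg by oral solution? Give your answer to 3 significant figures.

D_iv = 120 mg

Systemic exposure from an extravascular dose = F × D_ev, so the equivalent IV dose is F × D_ev.
D_iv = F × D_ev = 0.24 × 500 = 120 mg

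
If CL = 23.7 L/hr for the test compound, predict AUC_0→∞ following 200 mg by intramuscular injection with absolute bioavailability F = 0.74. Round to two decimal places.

AUC = 6.24 mg/L·hr

AUC_0→∞ = F × Dose / CL
        = 0.74 × 200 / 23.7 = 6.24473 mg/L·hr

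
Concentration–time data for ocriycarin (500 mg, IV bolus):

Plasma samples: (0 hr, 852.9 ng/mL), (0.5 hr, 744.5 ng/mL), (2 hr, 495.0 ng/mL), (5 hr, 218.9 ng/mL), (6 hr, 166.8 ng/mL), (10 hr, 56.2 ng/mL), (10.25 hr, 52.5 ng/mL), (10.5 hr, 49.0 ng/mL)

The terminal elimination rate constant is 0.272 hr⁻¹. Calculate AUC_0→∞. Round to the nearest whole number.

Trapezoidal AUC_0→10.5:
  [0→0.5]: (852.9+744.5)/2 × 0.5 = 399.35
  [0.5→2]: (744.5+495.0)/2 × 1.5 = 929.625
  [2→5]: (495.0+218.9)/2 × 3 = 1070.85
  [5→6]: (218.9+166.8)/2 × 1 = 192.85
  [6→10]: (166.8+56.2)/2 × 4 = 446.0
  [10→10.25]: (56.2+52.5)/2 × 0.25 = 13.5875
  [10.25→10.5]: (52.5+49.0)/2 × 0.25 = 12.6875
  Sum = 3064.95 ng/mL·hr
Extrapolated tail: C_last / k_e = 49.0 / 0.272 = 180.147
AUC_0→∞ = 3064.95 + 180.147 = 3245.097 ng/mL·hr

AUC = 3245 ng/mL·hr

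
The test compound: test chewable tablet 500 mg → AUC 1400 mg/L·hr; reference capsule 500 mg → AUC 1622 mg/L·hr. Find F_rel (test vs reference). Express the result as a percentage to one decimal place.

F_rel = (AUC_test/D_test) / (AUC_ref/D_ref)
      = (1400/500) / (1622/500)
      = 2.8 / 3.244 = 0.8631 = 86.31%

F_rel = 86.3%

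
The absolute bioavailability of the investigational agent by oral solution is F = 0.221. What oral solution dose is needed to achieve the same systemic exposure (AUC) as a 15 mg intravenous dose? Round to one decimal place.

D_oral = 67.9 mg

For equal systemic exposure: F × D_ev = D_iv
D_ev = D_iv / F = 15 / 0.221 = 67.8733 mg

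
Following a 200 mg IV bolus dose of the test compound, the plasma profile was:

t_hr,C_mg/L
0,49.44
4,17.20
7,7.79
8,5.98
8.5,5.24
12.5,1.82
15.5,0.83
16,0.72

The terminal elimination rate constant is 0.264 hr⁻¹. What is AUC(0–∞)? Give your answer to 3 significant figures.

AUC = 202 mg/L·hr

Trapezoidal AUC_0→16:
  [0→4]: (49.44+17.20)/2 × 4 = 133.28
  [4→7]: (17.20+7.79)/2 × 3 = 37.485
  [7→8]: (7.79+5.98)/2 × 1 = 6.885
  [8→8.5]: (5.98+5.24)/2 × 0.5 = 2.805
  [8.5→12.5]: (5.24+1.82)/2 × 4 = 14.12
  [12.5→15.5]: (1.82+0.83)/2 × 3 = 3.975
  [15.5→16]: (0.83+0.72)/2 × 0.5 = 0.3875
  Sum = 198.9375 mg/L·hr
Extrapolated tail: C_last / k_e = 0.72 / 0.264 = 2.727
AUC_0→∞ = 198.9375 + 2.727 = 201.6645 mg/L·hr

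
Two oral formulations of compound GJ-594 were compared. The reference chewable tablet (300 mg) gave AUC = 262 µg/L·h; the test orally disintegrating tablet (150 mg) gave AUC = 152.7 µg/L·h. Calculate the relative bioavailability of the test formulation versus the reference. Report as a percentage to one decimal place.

F_rel = 116.6%

F_rel = (AUC_test/D_test) / (AUC_ref/D_ref)
      = (152.7/150) / (262/300)
      = 1.018 / 0.873333 = 1.1656 = 116.56%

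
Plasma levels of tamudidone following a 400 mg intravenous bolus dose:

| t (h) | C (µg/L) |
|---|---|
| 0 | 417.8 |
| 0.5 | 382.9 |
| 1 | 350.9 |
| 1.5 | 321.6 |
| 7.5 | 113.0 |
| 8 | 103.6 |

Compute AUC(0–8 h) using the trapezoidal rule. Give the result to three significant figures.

Trapezoidal AUC_0→8:
  [0→0.5]: (417.8+382.9)/2 × 0.5 = 200.175
  [0.5→1]: (382.9+350.9)/2 × 0.5 = 183.45
  [1→1.5]: (350.9+321.6)/2 × 0.5 = 168.125
  [1.5→7.5]: (321.6+113.0)/2 × 6 = 1303.8
  [7.5→8]: (113.0+103.6)/2 × 0.5 = 54.15
  Sum = 1909.7 µg/L·h

AUC = 1910 µg/L·h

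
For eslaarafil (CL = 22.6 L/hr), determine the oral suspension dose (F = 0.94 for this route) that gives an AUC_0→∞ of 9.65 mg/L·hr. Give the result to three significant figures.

Dose = 232 mg

Dose = CL × AUC_0→∞ / F
     = 22.6 × 9.65 / 0.94 = 232.011 mg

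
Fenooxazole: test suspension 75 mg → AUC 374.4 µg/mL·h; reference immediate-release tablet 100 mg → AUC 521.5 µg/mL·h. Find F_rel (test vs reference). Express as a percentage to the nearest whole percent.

F_rel = 96%

F_rel = (AUC_test/D_test) / (AUC_ref/D_ref)
      = (374.4/75) / (521.5/100)
      = 4.992 / 5.215 = 0.9572 = 95.72%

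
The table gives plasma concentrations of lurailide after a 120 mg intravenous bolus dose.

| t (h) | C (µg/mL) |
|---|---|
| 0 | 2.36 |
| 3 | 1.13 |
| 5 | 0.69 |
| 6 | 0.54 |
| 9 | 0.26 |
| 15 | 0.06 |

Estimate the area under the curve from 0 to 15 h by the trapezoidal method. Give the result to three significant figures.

AUC = 9.83 µg/mL·h

Trapezoidal AUC_0→15:
  [0→3]: (2.36+1.13)/2 × 3 = 5.235
  [3→5]: (1.13+0.69)/2 × 2 = 1.82
  [5→6]: (0.69+0.54)/2 × 1 = 0.615
  [6→9]: (0.54+0.26)/2 × 3 = 1.2
  [9→15]: (0.26+0.06)/2 × 6 = 0.96
  Sum = 9.83 µg/mL·h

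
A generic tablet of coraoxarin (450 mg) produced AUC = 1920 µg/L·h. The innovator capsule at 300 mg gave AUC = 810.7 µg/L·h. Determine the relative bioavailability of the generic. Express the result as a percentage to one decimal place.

F_rel = 157.9%

F_rel = (AUC_test/D_test) / (AUC_ref/D_ref)
      = (1920/450) / (810.7/300)
      = 4.26667 / 2.70233 = 1.5789 = 157.89%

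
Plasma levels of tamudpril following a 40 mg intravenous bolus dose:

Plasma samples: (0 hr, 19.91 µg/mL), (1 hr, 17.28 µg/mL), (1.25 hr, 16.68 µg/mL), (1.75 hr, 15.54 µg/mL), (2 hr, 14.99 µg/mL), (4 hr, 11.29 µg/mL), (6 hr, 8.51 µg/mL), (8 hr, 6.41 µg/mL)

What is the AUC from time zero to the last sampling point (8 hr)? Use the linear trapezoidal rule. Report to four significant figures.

Trapezoidal AUC_0→8:
  [0→1]: (19.91+17.28)/2 × 1 = 18.595
  [1→1.25]: (17.28+16.68)/2 × 0.25 = 4.245
  [1.25→1.75]: (16.68+15.54)/2 × 0.5 = 8.055
  [1.75→2]: (15.54+14.99)/2 × 0.25 = 3.81625
  [2→4]: (14.99+11.29)/2 × 2 = 26.28
  [4→6]: (11.29+8.51)/2 × 2 = 19.8
  [6→8]: (8.51+6.41)/2 × 2 = 14.92
  Sum = 95.71125 µg/mL·hr

AUC = 95.71 µg/mL·hr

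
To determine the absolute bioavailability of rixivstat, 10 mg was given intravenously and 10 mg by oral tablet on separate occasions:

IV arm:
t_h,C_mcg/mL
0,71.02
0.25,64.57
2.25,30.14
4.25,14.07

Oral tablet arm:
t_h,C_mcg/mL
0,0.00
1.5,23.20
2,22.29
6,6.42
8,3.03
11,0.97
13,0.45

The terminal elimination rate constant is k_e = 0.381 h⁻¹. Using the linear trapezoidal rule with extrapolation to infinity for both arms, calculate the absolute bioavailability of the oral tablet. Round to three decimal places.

F = 0.541

Trapezoidal AUC_0→4.25 (IV):
  [0→0.25]: (71.02+64.57)/2 × 0.25 = 16.94875
  [0.25→2.25]: (64.57+30.14)/2 × 2 = 94.71
  [2.25→4.25]: (30.14+14.07)/2 × 2 = 44.21
  Sum = 155.86875 mcg/mL·h
IV tail: 14.07/0.381 = 36.929; AUC_iv,0→∞ = 155.86875 + 36.929 = 192.79775 mcg/mL·h
Trapezoidal AUC_0→13 (oral tablet):
  [0→1.5]: (0.00+23.20)/2 × 1.5 = 17.4
  [1.5→2]: (23.20+22.29)/2 × 0.5 = 11.3725
  [2→6]: (22.29+6.42)/2 × 4 = 57.42
  [6→8]: (6.42+3.03)/2 × 2 = 9.45
  [8→11]: (3.03+0.97)/2 × 3 = 6.0
  [11→13]: (0.97+0.45)/2 × 2 = 1.42
  Sum = 103.0625 mcg/mL·h
oral tablet tail: 0.45/0.381 = 1.181; AUC_ev,0→∞ = 103.0625 + 1.181 = 104.2435 mcg/mL·h
F = (AUC_ev/D_ev)/(AUC_iv/D_iv) = (104.2435/10)/(192.79775/10) = 10.42435/19.279775 = 0.5407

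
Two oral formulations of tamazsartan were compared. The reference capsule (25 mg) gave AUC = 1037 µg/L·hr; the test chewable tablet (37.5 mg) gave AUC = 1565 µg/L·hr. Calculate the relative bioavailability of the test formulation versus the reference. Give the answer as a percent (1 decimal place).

F_rel = (AUC_test/D_test) / (AUC_ref/D_ref)
      = (1565/37.5) / (1037/25)
      = 41.7333 / 41.48 = 1.0061 = 100.61%

F_rel = 100.6%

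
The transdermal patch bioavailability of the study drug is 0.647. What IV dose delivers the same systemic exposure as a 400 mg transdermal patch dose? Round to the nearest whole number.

D_iv = 259 mg

Systemic exposure from an extravascular dose = F × D_ev, so the equivalent IV dose is F × D_ev.
D_iv = F × D_ev = 0.647 × 400 = 258.8 mg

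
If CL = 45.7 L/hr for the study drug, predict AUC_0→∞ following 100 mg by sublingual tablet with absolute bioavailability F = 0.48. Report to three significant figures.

AUC = 1.05 mg/L·hr

AUC_0→∞ = F × Dose / CL
        = 0.48 × 100 / 45.7 = 1.05033 mg/L·hr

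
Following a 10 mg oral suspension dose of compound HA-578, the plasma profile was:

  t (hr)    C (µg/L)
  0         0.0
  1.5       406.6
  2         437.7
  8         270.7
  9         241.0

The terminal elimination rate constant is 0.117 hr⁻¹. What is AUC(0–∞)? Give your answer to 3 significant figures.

Trapezoidal AUC_0→9:
  [0→1.5]: (0.0+406.6)/2 × 1.5 = 304.95
  [1.5→2]: (406.6+437.7)/2 × 0.5 = 211.075
  [2→8]: (437.7+270.7)/2 × 6 = 2125.2
  [8→9]: (270.7+241.0)/2 × 1 = 255.85
  Sum = 2897.075 µg/L·hr
Extrapolated tail: C_last / k_e = 241.0 / 0.117 = 2059.829
AUC_0→∞ = 2897.075 + 2059.829 = 4956.904 µg/L·hr

AUC = 4960 µg/L·hr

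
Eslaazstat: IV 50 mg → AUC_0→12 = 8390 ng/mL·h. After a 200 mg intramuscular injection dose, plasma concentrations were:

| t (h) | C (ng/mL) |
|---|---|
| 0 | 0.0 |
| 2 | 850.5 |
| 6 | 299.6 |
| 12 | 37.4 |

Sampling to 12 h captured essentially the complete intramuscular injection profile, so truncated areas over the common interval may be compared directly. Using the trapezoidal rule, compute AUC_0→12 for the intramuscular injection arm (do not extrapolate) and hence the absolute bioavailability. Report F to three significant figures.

F = 0.124

Trapezoidal AUC_0→12 (intramuscular injection):
  [0→2]: (0.0+850.5)/2 × 2 = 850.5
  [2→6]: (850.5+299.6)/2 × 4 = 2300.2
  [6→12]: (299.6+37.4)/2 × 6 = 1011.0
  Sum = 4161.7 ng/mL·h
F = (AUC_ev/D_ev)/(AUC_iv/D_iv) = (4161.7/200)/(8390/50) = 20.8085/167.8 = 0.1240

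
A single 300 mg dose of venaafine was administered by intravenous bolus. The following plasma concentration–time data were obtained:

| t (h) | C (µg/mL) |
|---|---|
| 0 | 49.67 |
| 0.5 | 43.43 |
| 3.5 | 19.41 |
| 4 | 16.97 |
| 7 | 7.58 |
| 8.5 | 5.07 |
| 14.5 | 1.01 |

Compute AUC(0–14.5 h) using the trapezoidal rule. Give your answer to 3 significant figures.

AUC = 191 µg/mL·h

Trapezoidal AUC_0→14.5:
  [0→0.5]: (49.67+43.43)/2 × 0.5 = 23.275
  [0.5→3.5]: (43.43+19.41)/2 × 3 = 94.26
  [3.5→4]: (19.41+16.97)/2 × 0.5 = 9.095
  [4→7]: (16.97+7.58)/2 × 3 = 36.825
  [7→8.5]: (7.58+5.07)/2 × 1.5 = 9.4875
  [8.5→14.5]: (5.07+1.01)/2 × 6 = 18.24
  Sum = 191.1825 µg/mL·h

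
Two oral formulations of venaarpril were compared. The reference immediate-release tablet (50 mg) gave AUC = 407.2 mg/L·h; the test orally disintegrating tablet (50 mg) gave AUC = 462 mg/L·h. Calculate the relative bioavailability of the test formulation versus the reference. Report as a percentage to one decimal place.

F_rel = (AUC_test/D_test) / (AUC_ref/D_ref)
      = (462/50) / (407.2/50)
      = 9.24 / 8.144 = 1.1346 = 113.46%

F_rel = 113.5%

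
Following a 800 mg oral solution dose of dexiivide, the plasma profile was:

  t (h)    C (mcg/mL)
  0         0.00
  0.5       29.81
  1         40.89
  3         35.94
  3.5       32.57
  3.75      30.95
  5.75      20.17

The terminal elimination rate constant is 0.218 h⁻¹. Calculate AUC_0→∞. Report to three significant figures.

AUC = 271 mcg/mL·h

Trapezoidal AUC_0→5.75:
  [0→0.5]: (0.00+29.81)/2 × 0.5 = 7.4525
  [0.5→1]: (29.81+40.89)/2 × 0.5 = 17.675
  [1→3]: (40.89+35.94)/2 × 2 = 76.83
  [3→3.5]: (35.94+32.57)/2 × 0.5 = 17.1275
  [3.5→3.75]: (32.57+30.95)/2 × 0.25 = 7.94
  [3.75→5.75]: (30.95+20.17)/2 × 2 = 51.12
  Sum = 178.145 mcg/mL·h
Extrapolated tail: C_last / k_e = 20.17 / 0.218 = 92.523
AUC_0→∞ = 178.145 + 92.523 = 270.668 mcg/mL·h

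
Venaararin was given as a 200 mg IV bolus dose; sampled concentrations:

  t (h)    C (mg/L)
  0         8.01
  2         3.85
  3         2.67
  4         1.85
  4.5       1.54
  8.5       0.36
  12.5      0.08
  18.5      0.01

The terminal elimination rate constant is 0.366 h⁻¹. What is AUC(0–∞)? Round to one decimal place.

AUC = 23.2 mg/L·h

Trapezoidal AUC_0→18.5:
  [0→2]: (8.01+3.85)/2 × 2 = 11.86
  [2→3]: (3.85+2.67)/2 × 1 = 3.26
  [3→4]: (2.67+1.85)/2 × 1 = 2.26
  [4→4.5]: (1.85+1.54)/2 × 0.5 = 0.8475
  [4.5→8.5]: (1.54+0.36)/2 × 4 = 3.8
  [8.5→12.5]: (0.36+0.08)/2 × 4 = 0.88
  [12.5→18.5]: (0.08+0.01)/2 × 6 = 0.27
  Sum = 23.1775 mg/L·h
Extrapolated tail: C_last / k_e = 0.01 / 0.366 = 0.027
AUC_0→∞ = 23.1775 + 0.027 = 23.2045 mg/L·h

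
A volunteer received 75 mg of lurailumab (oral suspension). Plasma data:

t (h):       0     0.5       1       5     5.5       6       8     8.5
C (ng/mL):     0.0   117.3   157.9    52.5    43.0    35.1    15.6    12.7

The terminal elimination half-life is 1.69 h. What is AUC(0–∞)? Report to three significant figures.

Trapezoidal AUC_0→8.5:
  [0→0.5]: (0.0+117.3)/2 × 0.5 = 29.325
  [0.5→1]: (117.3+157.9)/2 × 0.5 = 68.8
  [1→5]: (157.9+52.5)/2 × 4 = 420.8
  [5→5.5]: (52.5+43.0)/2 × 0.5 = 23.875
  [5.5→6]: (43.0+35.1)/2 × 0.5 = 19.525
  [6→8]: (35.1+15.6)/2 × 2 = 50.7
  [8→8.5]: (15.6+12.7)/2 × 0.5 = 7.075
  Sum = 620.1 ng/mL·h
k_e = ln2 / t½ = 0.693147 / 1.69 = 0.4101 h^-1
Extrapolated tail: C_last / k_e = 12.7 / 0.4101 = 30.968
AUC_0→∞ = 620.1 + 30.968 = 651.068 ng/mL·h

AUC = 651 ng/mL·h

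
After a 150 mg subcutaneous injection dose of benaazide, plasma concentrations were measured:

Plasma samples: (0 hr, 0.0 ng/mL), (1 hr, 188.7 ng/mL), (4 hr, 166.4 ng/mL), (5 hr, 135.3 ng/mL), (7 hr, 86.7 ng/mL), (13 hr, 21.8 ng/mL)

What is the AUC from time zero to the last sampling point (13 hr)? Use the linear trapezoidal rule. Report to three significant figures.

AUC = 1330 ng/mL·hr

Trapezoidal AUC_0→13:
  [0→1]: (0.0+188.7)/2 × 1 = 94.35
  [1→4]: (188.7+166.4)/2 × 3 = 532.65
  [4→5]: (166.4+135.3)/2 × 1 = 150.85
  [5→7]: (135.3+86.7)/2 × 2 = 222.0
  [7→13]: (86.7+21.8)/2 × 6 = 325.5
  Sum = 1325.35 ng/mL·hr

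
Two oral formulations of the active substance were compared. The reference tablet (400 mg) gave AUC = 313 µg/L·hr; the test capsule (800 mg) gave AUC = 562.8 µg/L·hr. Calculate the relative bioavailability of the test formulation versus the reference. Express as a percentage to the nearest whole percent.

F_rel = 90%

F_rel = (AUC_test/D_test) / (AUC_ref/D_ref)
      = (562.8/800) / (313/400)
      = 0.7035 / 0.7825 = 0.8990 = 89.90%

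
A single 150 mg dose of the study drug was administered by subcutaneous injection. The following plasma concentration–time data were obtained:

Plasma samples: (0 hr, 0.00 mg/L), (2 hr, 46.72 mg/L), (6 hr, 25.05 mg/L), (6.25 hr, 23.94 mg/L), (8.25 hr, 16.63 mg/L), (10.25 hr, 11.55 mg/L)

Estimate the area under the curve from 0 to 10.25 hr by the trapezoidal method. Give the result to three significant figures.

AUC = 265 mg/L·hr

Trapezoidal AUC_0→10.25:
  [0→2]: (0.00+46.72)/2 × 2 = 46.72
  [2→6]: (46.72+25.05)/2 × 4 = 143.54
  [6→6.25]: (25.05+23.94)/2 × 0.25 = 6.12375
  [6.25→8.25]: (23.94+16.63)/2 × 2 = 40.57
  [8.25→10.25]: (16.63+11.55)/2 × 2 = 28.18
  Sum = 265.13375 mg/L·hr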